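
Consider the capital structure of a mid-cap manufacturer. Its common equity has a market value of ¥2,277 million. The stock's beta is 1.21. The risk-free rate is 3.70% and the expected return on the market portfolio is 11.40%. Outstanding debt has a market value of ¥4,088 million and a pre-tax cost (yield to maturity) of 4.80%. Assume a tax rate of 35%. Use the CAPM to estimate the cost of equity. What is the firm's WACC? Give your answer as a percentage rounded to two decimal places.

Market risk premium = 11.4% − 3.7% = 7.7%.
Cost of equity via CAPM: Re = 3.7% + 1.21 × 7.7% = 13.0170%.
Total capital V = 2277 + 4088 = 6365.
Equity: weight = 2277/6365 = 0.3577; cost = 13.017%.
Debt: weight = 4088/6365 = 0.6423; after-tax cost = 4.8% × (1 − 35%) = 3.1200%.
WACC = 0.3577 × 13.0170% + 0.6423 × 3.1200% = 6.6605%.

6.66%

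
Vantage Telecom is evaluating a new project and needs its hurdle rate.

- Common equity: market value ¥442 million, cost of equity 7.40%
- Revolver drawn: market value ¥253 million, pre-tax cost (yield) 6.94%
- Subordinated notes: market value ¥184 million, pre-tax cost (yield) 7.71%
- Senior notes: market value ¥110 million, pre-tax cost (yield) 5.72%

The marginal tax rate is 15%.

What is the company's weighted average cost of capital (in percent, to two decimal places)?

6.58%

Total capital V = 442 + 253 + 184 + 110 = 989.
Equity: weight = 442/989 = 0.4469; cost = 7.4%.
Revolver drawn: weight = 253/989 = 0.2558; after-tax cost = 6.94% × (1 − 15%) = 5.8990%.
Subordinated notes: weight = 184/989 = 0.1860; after-tax cost = 7.71% × (1 − 15%) = 6.5535%.
Senior notes: weight = 110/989 = 0.1112; after-tax cost = 5.72% × (1 − 15%) = 4.8620%.
WACC = 0.4469 × 7.4000% + 0.2558 × 5.8990% + 0.1860 × 6.5535% + 0.1112 × 4.8620% = 6.5762%.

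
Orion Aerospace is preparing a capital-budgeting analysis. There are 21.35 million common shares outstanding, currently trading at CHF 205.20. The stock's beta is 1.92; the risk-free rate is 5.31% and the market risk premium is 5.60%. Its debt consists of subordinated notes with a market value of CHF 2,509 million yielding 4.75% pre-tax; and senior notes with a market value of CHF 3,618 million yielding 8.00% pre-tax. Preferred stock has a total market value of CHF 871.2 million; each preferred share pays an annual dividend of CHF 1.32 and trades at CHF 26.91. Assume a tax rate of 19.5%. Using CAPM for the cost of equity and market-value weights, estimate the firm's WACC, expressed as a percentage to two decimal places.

Cost of equity via CAPM: Re = 5.31% + 1.92 × 5.6% = 16.0620%.
Cost of preferred: Rp = 1.32 / 26.91 = 4.9052%.
Market value of equity E = 205.2 × 21.35m = 4381.02m.
Total capital V = 4381.02 + 871.2 + 2509 + 3618 = 11379.22.
Equity: weight = 4381.02/11379.22 = 0.3850; cost = 16.062%.
Preferred: weight = 871.2/11379.22 = 0.0766; cost = 4.9052%.
Subordinated notes: weight = 2509/11379.22 = 0.2205; after-tax cost = 4.75% × (1 − 19.5%) = 3.8237%.
Senior notes: weight = 3618/11379.22 = 0.3179; after-tax cost = 8% × (1 − 19.5%) = 6.4400%.
WACC = 0.3850 × 16.0620% + 0.0766 × 4.9052% + 0.2205 × 3.8237% + 0.3179 × 6.4400% = 9.4501%.

9.45%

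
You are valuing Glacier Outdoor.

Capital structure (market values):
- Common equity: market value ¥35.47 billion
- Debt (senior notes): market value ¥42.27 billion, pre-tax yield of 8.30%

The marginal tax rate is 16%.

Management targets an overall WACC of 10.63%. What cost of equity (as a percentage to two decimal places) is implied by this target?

14.99%

Total capital V = 35.47 + 42.27 = 77.74.
Equity weight = 35.47/77.74 = 0.4563.
Senior notes weight = 42.27/77.74 = 0.5437.
Debt contribution = 0.5437 × 8.3% × (1 − 16%) = 3.7909%.
Required equity contribution = 10.63% − 3.7909% = 6.8391%.
Re = 6.8391% / 0.4563 = 14.9893%.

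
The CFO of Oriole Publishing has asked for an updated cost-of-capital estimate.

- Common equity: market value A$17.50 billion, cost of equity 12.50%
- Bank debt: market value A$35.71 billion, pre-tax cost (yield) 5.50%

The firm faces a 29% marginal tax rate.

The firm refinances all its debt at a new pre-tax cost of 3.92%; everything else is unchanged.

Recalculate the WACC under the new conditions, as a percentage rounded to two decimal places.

5.98%

After the change:
Total capital V = 17.5 + 35.71 = 53.21.
Equity: weight = 17.5/53.21 = 0.3289; cost = 12.5%.
Bank debt: weight = 35.71/53.21 = 0.6711; after-tax cost = 3.92% × (1 − 29%) = 2.7832%.
WACC = 0.3289 × 12.5000% + 0.6711 × 2.7832% = 5.9789%.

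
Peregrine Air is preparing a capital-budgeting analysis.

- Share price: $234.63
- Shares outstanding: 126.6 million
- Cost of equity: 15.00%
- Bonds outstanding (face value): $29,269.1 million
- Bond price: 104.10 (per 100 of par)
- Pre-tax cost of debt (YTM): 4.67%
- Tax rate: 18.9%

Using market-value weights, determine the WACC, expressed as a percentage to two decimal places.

9.32%

Market value of equity E = 234.63 × 126.6m = 29704.158m. Market value of debt D = 29269.1m × 104.1/100 = 30469.1331m.
Total capital V = 29704.158 + 30469.1331 = 60173.2911.
Equity: weight = 29704.158/60173.2911 = 0.4936; cost = 15%.
Bonds outstanding: weight = 30469.1331/60173.2911 = 0.5064; after-tax cost = 4.67% × (1 − 18.9%) = 3.7874%.
WACC = 0.4936 × 15.0000% + 0.5064 × 3.7874% = 9.3224%.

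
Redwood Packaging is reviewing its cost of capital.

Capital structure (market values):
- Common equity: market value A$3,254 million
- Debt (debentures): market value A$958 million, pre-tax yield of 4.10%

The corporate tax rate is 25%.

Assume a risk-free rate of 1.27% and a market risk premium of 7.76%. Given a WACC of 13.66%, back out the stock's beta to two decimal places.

Total capital V = 3254 + 958 = 4212.
Equity weight = 3254/4212 = 0.7726.
Debentures weight = 958/4212 = 0.2274.
Debt contribution = 0.2274 × 4.1% × (1 − 25%) = 0.6994%.
Required equity contribution = 13.66% − 0.6994% = 12.9606%  ⇒  Re = 16.7763%.
CAPM: 16.7763% = 1.27% + β × 7.76%  ⇒  β = 1.9982.

2.00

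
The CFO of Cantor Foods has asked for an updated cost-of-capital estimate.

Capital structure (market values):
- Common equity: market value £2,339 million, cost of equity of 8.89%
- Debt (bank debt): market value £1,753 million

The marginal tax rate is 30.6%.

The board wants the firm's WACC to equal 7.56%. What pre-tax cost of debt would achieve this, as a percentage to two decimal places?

Total capital V = 2339 + 1753 = 4092.
Equity weight = 2339/4092 = 0.5716.
Bank debt weight = 1753/4092 = 0.4284.
Equity contribution = 0.5716 × 8.89% = 5.0816%.
Remaining for debt = 7.56% − 5.0816% = 2.4784%.
Rd × (1 − 30.6%) × 0.4284 = 2.4784%  ⇒  Rd = 8.3363%.

8.34%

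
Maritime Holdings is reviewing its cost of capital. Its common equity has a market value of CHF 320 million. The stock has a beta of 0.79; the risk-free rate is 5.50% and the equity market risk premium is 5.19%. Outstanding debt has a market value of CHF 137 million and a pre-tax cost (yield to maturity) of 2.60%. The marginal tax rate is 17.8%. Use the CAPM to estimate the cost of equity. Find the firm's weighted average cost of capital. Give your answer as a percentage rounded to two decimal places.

Cost of equity via CAPM: Re = 5.5% + 0.79 × 5.19% = 9.6001%.
Total capital V = 320 + 137 = 457.
Equity: weight = 320/457 = 0.7002; cost = 9.6001%.
Debt: weight = 137/457 = 0.2998; after-tax cost = 2.6% × (1 − 17.8%) = 2.1372%.
WACC = 0.7002 × 9.6001% + 0.2998 × 2.1372% = 7.3629%.

7.36%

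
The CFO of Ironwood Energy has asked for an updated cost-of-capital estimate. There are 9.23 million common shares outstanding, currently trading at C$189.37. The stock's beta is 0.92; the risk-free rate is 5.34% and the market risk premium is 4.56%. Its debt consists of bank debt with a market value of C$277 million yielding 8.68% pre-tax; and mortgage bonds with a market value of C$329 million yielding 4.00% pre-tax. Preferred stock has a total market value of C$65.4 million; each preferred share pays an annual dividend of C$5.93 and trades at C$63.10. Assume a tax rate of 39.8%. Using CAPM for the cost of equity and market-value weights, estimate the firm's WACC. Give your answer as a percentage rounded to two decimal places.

8.07%

Cost of equity via CAPM: Re = 5.34% + 0.92 × 4.56% = 9.5352%.
Cost of preferred: Rp = 5.93 / 63.1 = 9.3978%.
Market value of equity E = 189.37 × 9.23m = 1747.8851m.
Total capital V = 1747.8851 + 65.4 + 277 + 329 = 2419.2851.
Equity: weight = 1747.8851/2419.2851 = 0.7225; cost = 9.5352%.
Preferred: weight = 65.4/2419.2851 = 0.0270; cost = 9.3978%.
Bank debt: weight = 277/2419.2851 = 0.1145; after-tax cost = 8.68% × (1 − 39.8%) = 5.2254%.
Mortgage bonds: weight = 329/2419.2851 = 0.1360; after-tax cost = 4% × (1 − 39.8%) = 2.4080%.
WACC = 0.7225 × 9.5352% + 0.0270 × 9.3978% + 0.1145 × 5.2254% + 0.1360 × 2.4080% = 8.0688%.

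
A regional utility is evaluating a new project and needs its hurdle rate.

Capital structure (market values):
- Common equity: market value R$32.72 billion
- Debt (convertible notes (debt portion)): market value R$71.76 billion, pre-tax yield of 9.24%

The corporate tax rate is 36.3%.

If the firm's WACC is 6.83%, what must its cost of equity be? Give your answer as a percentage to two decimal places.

8.90%

Total capital V = 32.72 + 71.76 = 104.48.
Equity weight = 32.72/104.48 = 0.3132.
Convertible notes (debt portion) weight = 71.76/104.48 = 0.6868.
Debt contribution = 0.6868 × 9.24% × (1 − 36.3%) = 4.0426%.
Required equity contribution = 6.83% − 4.0426% = 2.7874%.
Re = 2.7874% / 0.3132 = 8.9006%.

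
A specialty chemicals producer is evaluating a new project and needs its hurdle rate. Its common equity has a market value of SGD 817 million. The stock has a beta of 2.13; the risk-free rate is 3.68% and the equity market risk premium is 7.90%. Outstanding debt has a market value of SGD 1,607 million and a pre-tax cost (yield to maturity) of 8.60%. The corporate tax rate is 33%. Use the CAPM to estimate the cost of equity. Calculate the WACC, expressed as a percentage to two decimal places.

Cost of equity via CAPM: Re = 3.68% + 2.13 × 7.9% = 20.5070%.
Total capital V = 817 + 1607 = 2424.
Equity: weight = 817/2424 = 0.3370; cost = 20.507%.
Debt: weight = 1607/2424 = 0.6630; after-tax cost = 8.6% × (1 − 33%) = 5.7620%.
WACC = 0.3370 × 20.5070% + 0.6630 × 5.7620% = 10.7317%.

10.73%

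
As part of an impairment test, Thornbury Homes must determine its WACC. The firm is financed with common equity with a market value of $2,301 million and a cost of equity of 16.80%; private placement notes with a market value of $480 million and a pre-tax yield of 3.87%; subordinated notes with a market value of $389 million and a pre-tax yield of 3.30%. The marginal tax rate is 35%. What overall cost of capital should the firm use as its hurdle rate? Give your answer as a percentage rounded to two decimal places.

Total capital V = 2301 + 480 + 389 = 3170.
Equity: weight = 2301/3170 = 0.7259; cost = 16.8%.
Private placement notes: weight = 480/3170 = 0.1514; after-tax cost = 3.87% × (1 − 35%) = 2.5155%.
Subordinated notes: weight = 389/3170 = 0.1227; after-tax cost = 3.3% × (1 − 35%) = 2.1450%.
WACC = 0.7259 × 16.8000% + 0.1514 × 2.5155% + 0.1227 × 2.1450% = 12.8387%.

12.84%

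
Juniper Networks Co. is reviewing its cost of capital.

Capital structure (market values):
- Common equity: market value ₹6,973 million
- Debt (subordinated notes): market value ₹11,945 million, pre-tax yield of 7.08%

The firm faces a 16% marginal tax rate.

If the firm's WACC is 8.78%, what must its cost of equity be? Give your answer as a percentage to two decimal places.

13.63%

Total capital V = 6973 + 11945 = 18918.
Equity weight = 6973/18918 = 0.3686.
Subordinated notes weight = 11945/18918 = 0.6314.
Debt contribution = 0.6314 × 7.08% × (1 − 16%) = 3.7551%.
Required equity contribution = 8.78% − 3.7551% = 5.0249%.
Re = 5.0249% / 0.3686 = 13.6327%.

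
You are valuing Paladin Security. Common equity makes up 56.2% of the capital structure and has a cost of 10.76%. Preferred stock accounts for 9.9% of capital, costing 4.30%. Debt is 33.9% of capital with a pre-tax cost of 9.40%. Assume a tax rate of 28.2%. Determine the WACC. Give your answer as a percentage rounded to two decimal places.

After-tax cost of debt = 9.4% × (1 − 28.2%) = 6.7492%.
WACC = 0.562 × 10.7600% + 0.099 × 4.3000% + 0.339 × 6.7492% = 8.7608%.

8.76%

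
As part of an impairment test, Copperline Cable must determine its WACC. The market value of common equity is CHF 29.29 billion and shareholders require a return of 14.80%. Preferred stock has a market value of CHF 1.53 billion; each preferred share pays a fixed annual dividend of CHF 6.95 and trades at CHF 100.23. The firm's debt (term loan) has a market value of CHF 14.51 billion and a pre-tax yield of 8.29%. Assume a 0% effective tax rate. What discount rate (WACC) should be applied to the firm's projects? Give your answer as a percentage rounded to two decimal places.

12.45%

Cost of preferred: Rp = 6.95 / 100.23 = 6.9341%.
Total capital V = 29.29 + 1.53 + 14.51 = 45.33.
Equity: weight = 29.29/45.33 = 0.6462; cost = 14.8%.
Preferred: weight = 1.53/45.33 = 0.0338; cost = 6.9341%.
Term loan: weight = 14.51/45.33 = 0.3201; after-tax cost = 8.29% × (1 − 0%) = 8.2900%.
WACC = 0.6462 × 14.8000% + 0.0338 × 6.9341% + 0.3201 × 8.2900% = 12.4507%.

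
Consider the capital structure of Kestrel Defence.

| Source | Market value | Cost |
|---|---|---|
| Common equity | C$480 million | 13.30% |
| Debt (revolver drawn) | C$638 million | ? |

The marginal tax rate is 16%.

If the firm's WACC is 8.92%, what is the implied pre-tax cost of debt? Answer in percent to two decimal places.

Total capital V = 480 + 638 = 1118.
Equity weight = 480/1118 = 0.4293.
Revolver drawn weight = 638/1118 = 0.5707.
Equity contribution = 0.4293 × 13.3% = 5.7102%.
Remaining for debt = 8.92% − 5.7102% = 3.2098%.
Rd × (1 − 16%) × 0.5707 = 3.2098%  ⇒  Rd = 6.6961%.

6.70%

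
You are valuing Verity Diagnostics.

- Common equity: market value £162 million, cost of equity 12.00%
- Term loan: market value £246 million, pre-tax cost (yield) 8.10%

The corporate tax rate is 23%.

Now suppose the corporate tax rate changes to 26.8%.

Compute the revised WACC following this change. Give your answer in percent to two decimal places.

8.34%

After the change:
Total capital V = 162 + 246 = 408.
Equity: weight = 162/408 = 0.3971; cost = 12%.
Term loan: weight = 246/408 = 0.6029; after-tax cost = 8.1% × (1 − 26.8%) = 5.9292%.
WACC = 0.3971 × 12.0000% + 0.6029 × 5.9292% = 8.3397%.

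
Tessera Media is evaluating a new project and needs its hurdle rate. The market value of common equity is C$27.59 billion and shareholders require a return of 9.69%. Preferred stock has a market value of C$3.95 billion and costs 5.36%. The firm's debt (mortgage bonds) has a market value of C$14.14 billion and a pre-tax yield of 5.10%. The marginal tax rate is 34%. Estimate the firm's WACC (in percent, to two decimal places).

Total capital V = 27.59 + 3.95 + 14.14 = 45.68.
Equity: weight = 27.59/45.68 = 0.6040; cost = 9.69%.
Preferred: weight = 3.95/45.68 = 0.0865; cost = 5.36%.
Mortgage bonds: weight = 14.14/45.68 = 0.3095; after-tax cost = 5.1% × (1 − 34%) = 3.3660%.
WACC = 0.6040 × 9.6900% + 0.0865 × 5.3600% + 0.3095 × 3.3660% = 7.3580%.

7.36%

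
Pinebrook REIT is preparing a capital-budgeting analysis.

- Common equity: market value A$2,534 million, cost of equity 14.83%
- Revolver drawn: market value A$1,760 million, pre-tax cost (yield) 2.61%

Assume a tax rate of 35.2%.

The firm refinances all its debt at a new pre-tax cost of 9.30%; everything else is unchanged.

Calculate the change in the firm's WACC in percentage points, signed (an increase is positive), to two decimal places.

+1.78 pp

Current WACC:
Total capital V = 2534 + 1760 = 4294.
Equity: weight = 2534/4294 = 0.5901; cost = 14.83%.
Revolver drawn: weight = 1760/4294 = 0.4099; after-tax cost = 2.61% × (1 − 35.2%) = 1.6913%.
WACC = 0.5901 × 14.8300% + 0.4099 × 1.6913% = 9.4448%.
After the change:
Total capital V = 2534 + 1760 = 4294.
Equity: weight = 2534/4294 = 0.5901; cost = 14.83%.
Revolver drawn: weight = 1760/4294 = 0.4099; after-tax cost = 9.3% × (1 − 35.2%) = 6.0264%.
WACC = 0.5901 × 14.8300% + 0.4099 × 6.0264% = 11.2216%.
Change in WACC = 11.2216% − 9.4448% = 1.7769 pp.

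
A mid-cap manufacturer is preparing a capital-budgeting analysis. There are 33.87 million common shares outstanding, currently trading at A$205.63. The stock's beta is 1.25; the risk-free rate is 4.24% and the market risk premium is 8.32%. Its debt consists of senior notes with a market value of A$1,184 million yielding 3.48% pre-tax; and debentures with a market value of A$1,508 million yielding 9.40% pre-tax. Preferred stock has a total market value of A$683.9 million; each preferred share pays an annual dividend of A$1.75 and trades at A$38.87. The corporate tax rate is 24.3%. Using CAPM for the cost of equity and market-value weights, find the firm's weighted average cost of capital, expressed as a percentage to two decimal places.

11.50%

Cost of equity via CAPM: Re = 4.24% + 1.25 × 8.32% = 14.6400%.
Cost of preferred: Rp = 1.75 / 38.87 = 4.5022%.
Market value of equity E = 205.63 × 33.87m = 6964.6881m.
Total capital V = 6964.6881 + 683.9 + 1184 + 1508 = 10340.5881.
Equity: weight = 6964.6881/10340.5881 = 0.6735; cost = 14.64%.
Preferred: weight = 683.9/10340.5881 = 0.0661; cost = 4.5022%.
Senior notes: weight = 1184/10340.5881 = 0.1145; after-tax cost = 3.48% × (1 − 24.3%) = 2.6344%.
Debentures: weight = 1508/10340.5881 = 0.1458; after-tax cost = 9.4% × (1 − 24.3%) = 7.1158%.
WACC = 0.6735 × 14.6400% + 0.0661 × 4.5022% + 0.1145 × 2.6344% + 0.1458 × 7.1158% = 11.4976%.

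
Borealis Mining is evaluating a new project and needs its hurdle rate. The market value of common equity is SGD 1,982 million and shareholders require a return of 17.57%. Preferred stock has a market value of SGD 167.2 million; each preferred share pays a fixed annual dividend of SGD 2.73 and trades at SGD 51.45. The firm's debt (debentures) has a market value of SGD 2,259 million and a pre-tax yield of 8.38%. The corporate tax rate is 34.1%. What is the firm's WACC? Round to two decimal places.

Cost of preferred: Rp = 2.73 / 51.45 = 5.3061%.
Total capital V = 1982 + 167.2 + 2259 = 4408.2.
Equity: weight = 1982/4408.2 = 0.4496; cost = 17.57%.
Preferred: weight = 167.2/4408.2 = 0.0379; cost = 5.3061%.
Debentures: weight = 2259/4408.2 = 0.5125; after-tax cost = 8.38% × (1 − 34.1%) = 5.5224%.
WACC = 0.4496 × 17.5700% + 0.0379 × 5.3061% + 0.5125 × 5.5224% = 10.9310%.

10.93%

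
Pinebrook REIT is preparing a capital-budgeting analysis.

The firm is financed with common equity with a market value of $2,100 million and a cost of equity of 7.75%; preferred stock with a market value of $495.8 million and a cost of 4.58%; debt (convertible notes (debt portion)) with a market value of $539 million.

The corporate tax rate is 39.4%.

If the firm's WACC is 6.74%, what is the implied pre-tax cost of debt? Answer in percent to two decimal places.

Total capital V = 2100 + 495.8 + 539 = 3134.8.
Equity weight = 2100/3134.8 = 0.6699.
Preferred weight = 495.8/3134.8 = 0.1582.
Convertible notes (debt portion) weight = 539/3134.8 = 0.1719.
Equity contribution = 0.6699 × 7.75% = 5.1917%.
Preferred contribution = 0.1582 × 4.58% = 0.7244%.
Remaining for debt = 6.74% − 5.9161% = 0.8239%.
Rd × (1 − 39.4%) × 0.1719 = 0.8239%  ⇒  Rd = 7.9073%.

7.91%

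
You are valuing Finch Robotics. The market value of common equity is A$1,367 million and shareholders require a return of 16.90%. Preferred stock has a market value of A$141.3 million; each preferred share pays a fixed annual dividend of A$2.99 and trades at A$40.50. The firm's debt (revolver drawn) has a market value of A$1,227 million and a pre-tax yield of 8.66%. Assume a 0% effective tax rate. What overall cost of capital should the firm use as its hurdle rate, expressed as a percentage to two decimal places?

Cost of preferred: Rp = 2.99 / 40.5 = 7.3827%.
Total capital V = 1367 + 141.3 + 1227 = 2735.3.
Equity: weight = 1367/2735.3 = 0.4998; cost = 16.9%.
Preferred: weight = 141.3/2735.3 = 0.0517; cost = 7.3827%.
Revolver drawn: weight = 1227/2735.3 = 0.4486; after-tax cost = 8.66% × (1 − 0%) = 8.6600%.
WACC = 0.4998 × 16.9000% + 0.0517 × 7.3827% + 0.4486 × 8.6600% = 12.7121%.

12.71%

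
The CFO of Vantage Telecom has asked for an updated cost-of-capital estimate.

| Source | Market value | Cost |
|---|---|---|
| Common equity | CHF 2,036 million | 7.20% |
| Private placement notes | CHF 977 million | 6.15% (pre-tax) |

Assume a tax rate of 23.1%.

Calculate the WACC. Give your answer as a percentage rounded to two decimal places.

6.40%

Total capital V = 2036 + 977 = 3013.
Equity: weight = 2036/3013 = 0.6757; cost = 7.2%.
Private placement notes: weight = 977/3013 = 0.3243; after-tax cost = 6.15% × (1 − 23.1%) = 4.7294%.
WACC = 0.6757 × 7.2000% + 0.3243 × 4.7294% = 6.3989%.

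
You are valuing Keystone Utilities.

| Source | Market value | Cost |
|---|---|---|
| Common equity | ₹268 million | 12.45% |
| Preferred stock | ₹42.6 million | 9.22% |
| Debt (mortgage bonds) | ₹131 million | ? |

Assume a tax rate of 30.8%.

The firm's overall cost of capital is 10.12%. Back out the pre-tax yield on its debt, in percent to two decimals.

8.16%

Total capital V = 268 + 42.6 + 131 = 441.6.
Equity weight = 268/441.6 = 0.6069.
Preferred weight = 42.6/441.6 = 0.0965.
Mortgage bonds weight = 131/441.6 = 0.2966.
Equity contribution = 0.6069 × 12.45% = 7.5557%.
Preferred contribution = 0.0965 × 9.22% = 0.8894%.
Remaining for debt = 10.12% − 8.4451% = 1.6749%.
Rd × (1 − 30.8%) × 0.2966 = 1.6749%  ⇒  Rd = 8.1589%.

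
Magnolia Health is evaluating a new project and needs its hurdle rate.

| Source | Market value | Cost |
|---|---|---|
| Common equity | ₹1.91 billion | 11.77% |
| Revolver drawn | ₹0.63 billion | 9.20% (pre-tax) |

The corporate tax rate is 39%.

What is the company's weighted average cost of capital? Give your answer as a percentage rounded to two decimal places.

10.24%

Total capital V = 1.91 + 0.63 = 2.54.
Equity: weight = 1.91/2.54 = 0.7520; cost = 11.77%.
Revolver drawn: weight = 0.63/2.54 = 0.2480; after-tax cost = 9.2% × (1 − 39%) = 5.6120%.
WACC = 0.7520 × 11.7700% + 0.2480 × 5.6120% = 10.2426%.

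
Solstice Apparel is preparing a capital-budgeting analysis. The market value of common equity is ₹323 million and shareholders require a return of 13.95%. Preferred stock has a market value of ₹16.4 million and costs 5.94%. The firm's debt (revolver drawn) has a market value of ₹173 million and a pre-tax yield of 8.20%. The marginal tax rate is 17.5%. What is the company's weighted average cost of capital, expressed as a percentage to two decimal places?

11.27%

Total capital V = 323 + 16.4 + 173 = 512.4.
Equity: weight = 323/512.4 = 0.6304; cost = 13.95%.
Preferred: weight = 16.4/512.4 = 0.0320; cost = 5.94%.
Revolver drawn: weight = 173/512.4 = 0.3376; after-tax cost = 8.2% × (1 − 17.5%) = 6.7650%.
WACC = 0.6304 × 13.9500% + 0.0320 × 5.9400% + 0.3376 × 6.7650% = 11.2678%.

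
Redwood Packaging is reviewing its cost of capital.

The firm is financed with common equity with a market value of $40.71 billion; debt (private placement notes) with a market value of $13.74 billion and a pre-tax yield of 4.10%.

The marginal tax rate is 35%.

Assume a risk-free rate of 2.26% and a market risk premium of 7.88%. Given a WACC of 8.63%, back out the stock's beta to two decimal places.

1.06

Total capital V = 40.71 + 13.74 = 54.45.
Equity weight = 40.71/54.45 = 0.7477.
Private placement notes weight = 13.74/54.45 = 0.2523.
Debt contribution = 0.2523 × 4.1% × (1 − 35%) = 0.6725%.
Required equity contribution = 8.63% − 0.6725% = 7.9575%  ⇒  Re = 10.6432%.
CAPM: 10.6432% = 2.26% + β × 7.88%  ⇒  β = 1.0639.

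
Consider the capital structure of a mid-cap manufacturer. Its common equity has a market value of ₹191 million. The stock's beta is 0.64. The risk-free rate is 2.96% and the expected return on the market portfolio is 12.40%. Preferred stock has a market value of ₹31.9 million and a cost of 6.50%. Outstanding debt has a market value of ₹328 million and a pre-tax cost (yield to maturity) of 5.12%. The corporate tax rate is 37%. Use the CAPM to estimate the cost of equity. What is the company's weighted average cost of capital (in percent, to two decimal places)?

Market risk premium = 12.4% − 2.96% = 9.44%.
Cost of equity via CAPM: Re = 2.96% + 0.64 × 9.44% = 9.0016%.
Total capital V = 191 + 31.9 + 328 = 550.9.
Equity: weight = 191/550.9 = 0.3467; cost = 9.0016%.
Preferred: weight = 31.9/550.9 = 0.0579; cost = 6.5%.
Debt: weight = 328/550.9 = 0.5954; after-tax cost = 5.12% × (1 − 37%) = 3.2256%.
WACC = 0.3467 × 9.0016% + 0.0579 × 6.5000% + 0.5954 × 3.2256% = 5.4178%.

5.42%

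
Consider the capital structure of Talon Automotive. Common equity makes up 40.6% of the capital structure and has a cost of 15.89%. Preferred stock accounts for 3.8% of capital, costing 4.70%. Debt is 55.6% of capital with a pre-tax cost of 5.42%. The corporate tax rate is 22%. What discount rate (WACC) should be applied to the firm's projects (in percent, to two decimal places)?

8.98%

After-tax cost of debt = 5.42% × (1 − 22%) = 4.2276%.
WACC = 0.406 × 15.8900% + 0.038 × 4.7000% + 0.556 × 4.2276% = 8.9805%.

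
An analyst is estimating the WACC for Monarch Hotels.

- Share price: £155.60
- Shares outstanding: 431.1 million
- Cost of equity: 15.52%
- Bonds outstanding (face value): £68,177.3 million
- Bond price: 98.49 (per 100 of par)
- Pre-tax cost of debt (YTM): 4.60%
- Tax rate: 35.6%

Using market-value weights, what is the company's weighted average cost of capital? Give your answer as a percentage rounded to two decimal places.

9.24%

Market value of equity E = 155.6 × 431.1m = 67079.16m. Market value of debt D = 68177.3m × 98.49/100 = 67147.82277m.
Total capital V = 67079.16 + 67147.82277 = 134226.98277.
Equity: weight = 67079.16/134226.98277 = 0.4997; cost = 15.52%.
Bonds outstanding: weight = 67147.82277/134226.98277 = 0.5003; after-tax cost = 4.6% × (1 − 35.6%) = 2.9624%.
WACC = 0.4997 × 15.5200% + 0.5003 × 2.9624% = 9.2380%.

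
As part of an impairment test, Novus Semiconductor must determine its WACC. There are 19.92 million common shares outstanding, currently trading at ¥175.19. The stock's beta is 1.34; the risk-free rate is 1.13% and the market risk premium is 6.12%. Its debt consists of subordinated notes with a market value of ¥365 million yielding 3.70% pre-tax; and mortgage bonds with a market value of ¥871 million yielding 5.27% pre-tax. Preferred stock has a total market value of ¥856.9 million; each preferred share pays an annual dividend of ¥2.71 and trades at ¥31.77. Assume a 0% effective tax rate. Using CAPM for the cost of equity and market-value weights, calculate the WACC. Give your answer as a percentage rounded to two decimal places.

Cost of equity via CAPM: Re = 1.13% + 1.34 × 6.12% = 9.3308%.
Cost of preferred: Rp = 2.71 / 31.77 = 8.5301%.
Market value of equity E = 175.19 × 19.92m = 3489.7848m.
Total capital V = 3489.7848 + 856.9 + 365 + 871 = 5582.6848.
Equity: weight = 3489.7848/5582.6848 = 0.6251; cost = 9.3308%.
Preferred: weight = 856.9/5582.6848 = 0.1535; cost = 8.5301%.
Subordinated notes: weight = 365/5582.6848 = 0.0654; after-tax cost = 3.7% × (1 − 0%) = 3.7000%.
Mortgage bonds: weight = 871/5582.6848 = 0.1560; after-tax cost = 5.27% × (1 − 0%) = 5.2700%.
WACC = 0.6251 × 9.3308% + 0.1535 × 8.5301% + 0.0654 × 3.7000% + 0.1560 × 5.2700% = 8.2062%.

8.21%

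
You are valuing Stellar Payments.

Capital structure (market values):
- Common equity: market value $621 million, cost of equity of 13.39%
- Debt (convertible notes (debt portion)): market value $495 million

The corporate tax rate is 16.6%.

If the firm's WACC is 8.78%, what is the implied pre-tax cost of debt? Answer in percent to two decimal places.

3.59%

Total capital V = 621 + 495 = 1116.
Equity weight = 621/1116 = 0.5565.
Convertible notes (debt portion) weight = 495/1116 = 0.4435.
Equity contribution = 0.5565 × 13.39% = 7.4509%.
Remaining for debt = 8.78% − 7.4509% = 1.3291%.
Rd × (1 − 16.6%) × 0.4435 = 1.3291%  ⇒  Rd = 3.5930%.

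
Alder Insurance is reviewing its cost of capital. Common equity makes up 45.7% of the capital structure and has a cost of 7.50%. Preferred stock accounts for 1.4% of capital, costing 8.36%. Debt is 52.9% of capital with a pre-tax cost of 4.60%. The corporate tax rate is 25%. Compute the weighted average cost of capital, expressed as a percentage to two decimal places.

5.37%

After-tax cost of debt = 4.6% × (1 − 25%) = 3.4500%.
WACC = 0.457 × 7.5000% + 0.014 × 8.3600% + 0.529 × 3.4500% = 5.3696%.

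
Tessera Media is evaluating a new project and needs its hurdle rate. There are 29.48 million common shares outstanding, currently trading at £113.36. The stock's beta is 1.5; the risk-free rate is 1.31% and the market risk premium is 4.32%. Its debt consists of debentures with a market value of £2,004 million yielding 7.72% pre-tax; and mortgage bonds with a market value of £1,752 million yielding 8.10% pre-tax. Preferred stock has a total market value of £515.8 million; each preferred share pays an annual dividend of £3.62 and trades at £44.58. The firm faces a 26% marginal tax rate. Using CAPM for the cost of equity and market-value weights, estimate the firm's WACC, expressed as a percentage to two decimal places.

Cost of equity via CAPM: Re = 1.31% + 1.5 × 4.32% = 7.7900%.
Cost of preferred: Rp = 3.62 / 44.58 = 8.1202%.
Market value of equity E = 113.36 × 29.48m = 3341.8528m.
Total capital V = 3341.8528 + 515.8 + 2004 + 1752 = 7613.6528.
Equity: weight = 3341.8528/7613.6528 = 0.4389; cost = 7.79%.
Preferred: weight = 515.8/7613.6528 = 0.0677; cost = 8.1202%.
Debentures: weight = 2004/7613.6528 = 0.2632; after-tax cost = 7.72% × (1 − 26%) = 5.7128%.
Mortgage bonds: weight = 1752/7613.6528 = 0.2301; after-tax cost = 8.1% × (1 − 26%) = 5.9940%.
WACC = 0.4389 × 7.7900% + 0.0677 × 8.1202% + 0.2632 × 5.7128% + 0.2301 × 5.9940% = 6.8523%.

6.85%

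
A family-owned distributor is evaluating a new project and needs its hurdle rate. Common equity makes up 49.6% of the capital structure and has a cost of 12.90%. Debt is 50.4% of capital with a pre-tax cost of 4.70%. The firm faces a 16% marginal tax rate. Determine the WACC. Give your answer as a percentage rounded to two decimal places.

8.39%

After-tax cost of debt = 4.7% × (1 − 16%) = 3.9480%.
WACC = 0.496 × 12.9000% + 0.504 × 3.9480% = 8.3882%.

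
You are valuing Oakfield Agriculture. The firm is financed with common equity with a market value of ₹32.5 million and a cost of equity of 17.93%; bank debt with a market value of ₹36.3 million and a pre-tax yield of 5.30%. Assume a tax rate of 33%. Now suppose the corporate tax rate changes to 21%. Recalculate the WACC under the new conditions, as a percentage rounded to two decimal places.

10.68%

After the change:
Total capital V = 32.5 + 36.3 = 68.8.
Equity: weight = 32.5/68.8 = 0.4724; cost = 17.93%.
Bank debt: weight = 36.3/68.8 = 0.5276; after-tax cost = 5.3% × (1 − 21%) = 4.1870%.
WACC = 0.4724 × 17.9300% + 0.5276 × 4.1870% = 10.6790%.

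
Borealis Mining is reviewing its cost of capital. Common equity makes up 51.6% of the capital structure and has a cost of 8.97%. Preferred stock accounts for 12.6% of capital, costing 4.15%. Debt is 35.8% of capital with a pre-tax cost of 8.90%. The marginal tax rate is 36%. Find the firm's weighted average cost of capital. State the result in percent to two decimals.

7.19%

After-tax cost of debt = 8.9% × (1 − 36%) = 5.6960%.
WACC = 0.516 × 8.9700% + 0.126 × 4.1500% + 0.358 × 5.6960% = 7.1906%.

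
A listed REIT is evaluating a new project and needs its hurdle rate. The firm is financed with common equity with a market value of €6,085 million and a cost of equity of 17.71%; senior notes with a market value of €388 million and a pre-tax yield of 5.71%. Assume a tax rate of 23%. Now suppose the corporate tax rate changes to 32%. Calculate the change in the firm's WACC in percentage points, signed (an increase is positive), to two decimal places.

-0.03 pp

Current WACC:
Total capital V = 6085 + 388 = 6473.
Equity: weight = 6085/6473 = 0.9401; cost = 17.71%.
Senior notes: weight = 388/6473 = 0.0599; after-tax cost = 5.71% × (1 − 23%) = 4.3967%.
WACC = 0.9401 × 17.7100% + 0.0599 × 4.3967% = 16.9120%.
After the change:
Total capital V = 6085 + 388 = 6473.
Equity: weight = 6085/6473 = 0.9401; cost = 17.71%.
Senior notes: weight = 388/6473 = 0.0599; after-tax cost = 5.71% × (1 − 32%) = 3.8828%.
WACC = 0.9401 × 17.7100% + 0.0599 × 3.8828% = 16.8812%.
Change in WACC = 16.8812% − 16.9120% = -0.0308 pp.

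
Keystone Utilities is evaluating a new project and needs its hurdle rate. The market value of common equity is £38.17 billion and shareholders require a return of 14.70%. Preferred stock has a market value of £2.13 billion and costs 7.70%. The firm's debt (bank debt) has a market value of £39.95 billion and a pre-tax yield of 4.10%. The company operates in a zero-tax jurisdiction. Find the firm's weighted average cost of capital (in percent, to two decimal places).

9.24%

Total capital V = 38.17 + 2.13 + 39.95 = 80.25.
Equity: weight = 38.17/80.25 = 0.4756; cost = 14.7%.
Preferred: weight = 2.13/80.25 = 0.0265; cost = 7.7%.
Bank debt: weight = 39.95/80.25 = 0.4978; after-tax cost = 4.1% × (1 − 0%) = 4.1000%.
WACC = 0.4756 × 14.7000% + 0.0265 × 7.7000% + 0.4978 × 4.1000% = 9.2373%.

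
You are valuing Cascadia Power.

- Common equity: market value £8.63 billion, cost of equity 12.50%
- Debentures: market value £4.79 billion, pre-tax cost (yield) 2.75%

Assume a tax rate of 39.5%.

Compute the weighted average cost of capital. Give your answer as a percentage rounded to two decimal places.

Total capital V = 8.63 + 4.79 = 13.42.
Equity: weight = 8.63/13.42 = 0.6431; cost = 12.5%.
Debentures: weight = 4.79/13.42 = 0.3569; after-tax cost = 2.75% × (1 − 39.5%) = 1.6637%.
WACC = 0.6431 × 12.5000% + 0.3569 × 1.6637% = 8.6322%.

8.63%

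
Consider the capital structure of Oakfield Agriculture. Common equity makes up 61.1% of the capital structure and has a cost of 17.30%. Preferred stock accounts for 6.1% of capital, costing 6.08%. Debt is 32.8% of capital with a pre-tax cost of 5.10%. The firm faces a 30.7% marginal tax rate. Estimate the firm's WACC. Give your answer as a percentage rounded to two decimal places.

After-tax cost of debt = 5.1% × (1 − 30.7%) = 3.5343%.
WACC = 0.611 × 17.3000% + 0.061 × 6.0800% + 0.328 × 3.5343% = 12.1004%.

12.10%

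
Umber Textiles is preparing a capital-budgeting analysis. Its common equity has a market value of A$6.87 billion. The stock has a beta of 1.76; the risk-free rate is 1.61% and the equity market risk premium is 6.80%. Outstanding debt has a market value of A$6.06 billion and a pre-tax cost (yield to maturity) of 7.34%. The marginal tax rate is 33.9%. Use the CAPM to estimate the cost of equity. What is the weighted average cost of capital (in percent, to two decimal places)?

9.49%

Cost of equity via CAPM: Re = 1.61% + 1.76 × 6.8% = 13.5780%.
Total capital V = 6.87 + 6.06 = 12.93.
Equity: weight = 6.87/12.93 = 0.5313; cost = 13.578%.
Debt: weight = 6.06/12.93 = 0.4687; after-tax cost = 7.34% × (1 − 33.9%) = 4.8517%.
WACC = 0.5313 × 13.5780% + 0.4687 × 4.8517% = 9.4882%.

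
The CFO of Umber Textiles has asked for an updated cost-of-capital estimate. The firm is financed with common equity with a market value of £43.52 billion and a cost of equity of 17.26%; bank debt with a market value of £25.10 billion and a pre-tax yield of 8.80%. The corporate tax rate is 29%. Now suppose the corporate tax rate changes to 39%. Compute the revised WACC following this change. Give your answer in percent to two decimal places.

12.91%

After the change:
Total capital V = 43.52 + 25.1 = 68.62.
Equity: weight = 43.52/68.62 = 0.6342; cost = 17.26%.
Bank debt: weight = 25.1/68.62 = 0.3658; after-tax cost = 8.8% × (1 − 39%) = 5.3680%.
WACC = 0.6342 × 17.2600% + 0.3658 × 5.3680% = 12.9101%.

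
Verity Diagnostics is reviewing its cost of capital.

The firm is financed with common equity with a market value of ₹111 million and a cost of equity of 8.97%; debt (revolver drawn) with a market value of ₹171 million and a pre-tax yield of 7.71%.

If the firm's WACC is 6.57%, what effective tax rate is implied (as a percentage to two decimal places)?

Total capital V = 111 + 171 = 282.
Equity weight = 111/282 = 0.3936.
Revolver drawn weight = 171/282 = 0.6064.
Equity contribution = 0.3936 × 8.97% = 3.5307%.
Debt contribution must be 6.57% − 3.5307% = 3.0393%.
0.6064 × 7.71% × (1 − T) = 3.0393%  ⇒  (1 − T) = 0.6501.
T = 34.9921%.

34.99%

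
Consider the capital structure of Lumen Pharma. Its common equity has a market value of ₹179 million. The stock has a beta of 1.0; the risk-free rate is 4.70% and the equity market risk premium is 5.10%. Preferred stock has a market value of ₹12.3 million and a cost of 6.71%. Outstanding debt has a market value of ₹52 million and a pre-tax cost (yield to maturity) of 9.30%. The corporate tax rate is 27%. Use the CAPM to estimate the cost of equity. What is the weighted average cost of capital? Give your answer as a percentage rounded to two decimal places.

Cost of equity via CAPM: Re = 4.7% + 1.0 × 5.1% = 9.8000%.
Total capital V = 179 + 12.3 + 52 = 243.3.
Equity: weight = 179/243.3 = 0.7357; cost = 9.8%.
Preferred: weight = 12.3/243.3 = 0.0506; cost = 6.71%.
Debt: weight = 52/243.3 = 0.2137; after-tax cost = 9.3% × (1 − 27%) = 6.7890%.
WACC = 0.7357 × 9.8000% + 0.0506 × 6.7100% + 0.2137 × 6.7890% = 9.0003%.

9.00%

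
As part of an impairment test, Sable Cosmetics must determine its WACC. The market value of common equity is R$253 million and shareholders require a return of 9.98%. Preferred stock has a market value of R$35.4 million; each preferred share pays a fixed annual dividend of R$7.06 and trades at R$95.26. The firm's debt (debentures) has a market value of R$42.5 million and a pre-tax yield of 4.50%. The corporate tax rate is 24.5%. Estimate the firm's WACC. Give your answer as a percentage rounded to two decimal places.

Cost of preferred: Rp = 7.06 / 95.26 = 7.4113%.
Total capital V = 253 + 35.4 + 42.5 = 330.9.
Equity: weight = 253/330.9 = 0.7646; cost = 9.98%.
Preferred: weight = 35.4/330.9 = 0.1070; cost = 7.4113%.
Debentures: weight = 42.5/330.9 = 0.1284; after-tax cost = 4.5% × (1 − 24.5%) = 3.3975%.
WACC = 0.7646 × 9.9800% + 0.1070 × 7.4113% + 0.1284 × 3.3975% = 8.8598%.

8.86%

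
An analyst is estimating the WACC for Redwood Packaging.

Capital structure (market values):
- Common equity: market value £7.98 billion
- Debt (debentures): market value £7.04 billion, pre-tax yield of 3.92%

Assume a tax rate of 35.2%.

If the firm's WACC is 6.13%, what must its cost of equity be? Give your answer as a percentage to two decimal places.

9.30%

Total capital V = 7.98 + 7.04 = 15.02.
Equity weight = 7.98/15.02 = 0.5313.
Debentures weight = 7.04/15.02 = 0.4687.
Debt contribution = 0.4687 × 3.92% × (1 − 35.2%) = 1.1906%.
Required equity contribution = 6.13% − 1.1906% = 4.9394%.
Re = 4.9394% / 0.5313 = 9.2970%.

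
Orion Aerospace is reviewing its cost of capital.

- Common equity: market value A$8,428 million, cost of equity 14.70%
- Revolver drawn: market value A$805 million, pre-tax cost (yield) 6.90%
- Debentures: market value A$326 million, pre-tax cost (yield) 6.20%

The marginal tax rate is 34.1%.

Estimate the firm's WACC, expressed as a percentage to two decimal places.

13.48%

Total capital V = 8428 + 805 + 326 = 9559.
Equity: weight = 8428/9559 = 0.8817; cost = 14.7%.
Revolver drawn: weight = 805/9559 = 0.0842; after-tax cost = 6.9% × (1 − 34.1%) = 4.5471%.
Debentures: weight = 326/9559 = 0.0341; after-tax cost = 6.2% × (1 − 34.1%) = 4.0858%.
WACC = 0.8817 × 14.7000% + 0.0842 × 4.5471% + 0.0341 × 4.0858% = 13.4830%.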